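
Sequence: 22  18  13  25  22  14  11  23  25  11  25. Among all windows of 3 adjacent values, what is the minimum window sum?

22 18 13 → sum 53
18 13 25 → sum 56
13 25 22 → sum 60
25 22 14 → sum 61
22 14 11 → sum 47
14 11 23 → sum 48
11 23 25 → sum 59
23 25 11 → sum 59
25 11 25 → sum 61
Minimum of these is 47.

47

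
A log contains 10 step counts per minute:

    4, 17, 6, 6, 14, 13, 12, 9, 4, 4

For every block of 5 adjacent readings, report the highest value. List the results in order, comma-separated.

17, 17, 14, 14, 14, 13

(4, 17, 6, 6, 14) → max 17
(17, 6, 6, 14, 13) → max 17
(6, 6, 14, 13, 12) → max 14
(6, 14, 13, 12, 9) → max 14
(14, 13, 12, 9, 4) → max 14
(13, 12, 9, 4, 4) → max 13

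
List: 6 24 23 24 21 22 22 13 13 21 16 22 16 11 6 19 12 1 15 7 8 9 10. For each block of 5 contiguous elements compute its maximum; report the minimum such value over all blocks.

15

6 24 23 24 21 → max 24
24 23 24 21 22 → max 24
23 24 21 22 22 → max 24
24 21 22 22 13 → max 24
21 22 22 13 13 → max 22
22 22 13 13 21 → max 22
22 13 13 21 16 → max 22
13 13 21 16 22 → max 22
13 21 16 22 16 → max 22
21 16 22 16 11 → max 22
16 22 16 11 6 → max 22
22 16 11 6 19 → max 22
16 11 6 19 12 → max 19
11 6 19 12 1 → max 19
6 19 12 1 15 → max 19
19 12 1 15 7 → max 19
12 1 15 7 8 → max 15
1 15 7 8 9 → max 15
15 7 8 9 10 → max 15
Minimum of these is 15.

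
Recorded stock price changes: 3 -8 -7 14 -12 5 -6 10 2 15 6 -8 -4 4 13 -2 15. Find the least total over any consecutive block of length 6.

-14

[3, -8, -7, 14, -12, 5] → sum -5
[-8, -7, 14, -12, 5, -6] → sum -14
[-7, 14, -12, 5, -6, 10] → sum 4
[14, -12, 5, -6, 10, 2] → sum 13
[-12, 5, -6, 10, 2, 15] → sum 14
[5, -6, 10, 2, 15, 6] → sum 32
[-6, 10, 2, 15, 6, -8] → sum 19
[10, 2, 15, 6, -8, -4] → sum 21
[2, 15, 6, -8, -4, 4] → sum 15
[15, 6, -8, -4, 4, 13] → sum 26
[6, -8, -4, 4, 13, -2] → sum 9
[-8, -4, 4, 13, -2, 15] → sum 18
Least of these is -14.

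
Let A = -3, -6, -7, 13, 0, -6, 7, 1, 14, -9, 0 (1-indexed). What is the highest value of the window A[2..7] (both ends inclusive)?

Elements at indices 2..7: -6, -7, 13, 0, -6, 7
max(-6, -7, 13, 0, -6, 7) = 13

13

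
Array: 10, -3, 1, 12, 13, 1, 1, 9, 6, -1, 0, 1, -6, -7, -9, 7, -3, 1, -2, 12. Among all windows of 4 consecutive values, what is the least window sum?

-21

[10, -3, 1, 12] → sum 20
[-3, 1, 12, 13] → sum 23
[1, 12, 13, 1] → sum 27
[12, 13, 1, 1] → sum 27
[13, 1, 1, 9] → sum 24
[1, 1, 9, 6] → sum 17
[1, 9, 6, -1] → sum 15
[9, 6, -1, 0] → sum 14
[6, -1, 0, 1] → sum 6
[-1, 0, 1, -6] → sum -6
[0, 1, -6, -7] → sum -12
[1, -6, -7, -9] → sum -21
[-6, -7, -9, 7] → sum -15
[-7, -9, 7, -3] → sum -12
[-9, 7, -3, 1] → sum -4
[7, -3, 1, -2] → sum 3
[-3, 1, -2, 12] → sum 8
Least of these is -21.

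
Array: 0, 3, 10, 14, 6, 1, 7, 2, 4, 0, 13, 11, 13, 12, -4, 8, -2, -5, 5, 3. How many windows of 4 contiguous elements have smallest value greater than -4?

11

[0, 3, 10, 14] → min 0  > -4 ✓
[3, 10, 14, 6] → min 3  > -4 ✓
[10, 14, 6, 1] → min 1  > -4 ✓
[14, 6, 1, 7] → min 1  > -4 ✓
[6, 1, 7, 2] → min 1  > -4 ✓
[1, 7, 2, 4] → min 1  > -4 ✓
[7, 2, 4, 0] → min 0  > -4 ✓
[2, 4, 0, 13] → min 0  > -4 ✓
[4, 0, 13, 11] → min 0  > -4 ✓
[0, 13, 11, 13] → min 0  > -4 ✓
[13, 11, 13, 12] → min 11  > -4 ✓
[11, 13, 12, -4] → min -4
[13, 12, -4, 8] → min -4
[12, -4, 8, -2] → min -4
[-4, 8, -2, -5] → min -5
[8, -2, -5, 5] → min -5
[-2, -5, 5, 3] → min -5
11 windows satisfy the condition.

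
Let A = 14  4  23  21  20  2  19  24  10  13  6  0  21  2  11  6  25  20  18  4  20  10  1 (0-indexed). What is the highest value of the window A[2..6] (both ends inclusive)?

Elements at indices 2..6: 23, 21, 20, 2, 19
max(23, 21, 20, 2, 19) = 23

23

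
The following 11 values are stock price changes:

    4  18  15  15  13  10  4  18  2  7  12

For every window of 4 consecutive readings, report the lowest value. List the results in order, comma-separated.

Sliding a size-4 window across the 11 values:
[4, 18, 15, 15] → min 4
[18, 15, 15, 13] → min 13
[15, 15, 13, 10] → min 10
[15, 13, 10, 4] → min 4
[13, 10, 4, 18] → min 4
[10, 4, 18, 2] → min 2
[4, 18, 2, 7] → min 2
[18, 2, 7, 12] → min 2

4, 13, 10, 4, 4, 2, 2, 2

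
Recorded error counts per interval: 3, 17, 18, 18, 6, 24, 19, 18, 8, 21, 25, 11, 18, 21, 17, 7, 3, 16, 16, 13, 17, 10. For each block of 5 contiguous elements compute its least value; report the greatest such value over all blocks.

11

Window mins for each of the 18 positions:
(3, 17, 18, 18, 6) → min 3
(17, 18, 18, 6, 24) → min 6
(18, 18, 6, 24, 19) → min 6
(18, 6, 24, 19, 18) → min 6
(6, 24, 19, 18, 8) → min 6
(24, 19, 18, 8, 21) → min 8
(19, 18, 8, 21, 25) → min 8
(18, 8, 21, 25, 11) → min 8
(8, 21, 25, 11, 18) → min 8
(21, 25, 11, 18, 21) → min 11
(25, 11, 18, 21, 17) → min 11
(11, 18, 21, 17, 7) → min 7
(18, 21, 17, 7, 3) → min 3
(21, 17, 7, 3, 16) → min 3
(17, 7, 3, 16, 16) → min 3
(7, 3, 16, 16, 13) → min 3
(3, 16, 16, 13, 17) → min 3
(16, 16, 13, 17, 10) → min 10
Greatest of these is 11.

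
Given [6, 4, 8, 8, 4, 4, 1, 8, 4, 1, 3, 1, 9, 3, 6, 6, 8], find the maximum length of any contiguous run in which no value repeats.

4

[6] len 1
[6, 4] len 2
[6, 4, 8] len 3
[8] len 1
[8, 4] len 2
[4] len 1
[4, 1] len 2
[4, 1, 8] len 3
[1, 8, 4] len 3
[8, 4, 1] len 3
[8, 4, 1, 3] len 4
[3, 1] len 2
[3, 1, 9] len 3
[1, 9, 3] len 3
[1, 9, 3, 6] len 4
[6] len 1
[6, 8] len 2
Longest all-distinct length: 4.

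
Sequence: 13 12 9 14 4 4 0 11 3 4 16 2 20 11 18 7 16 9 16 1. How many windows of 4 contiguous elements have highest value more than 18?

13 12 9 14 → max 14
12 9 14 4 → max 14
9 14 4 4 → max 14
14 4 4 0 → max 14
4 4 0 11 → max 11
4 0 11 3 → max 11
0 11 3 4 → max 11
11 3 4 16 → max 16
3 4 16 2 → max 16
4 16 2 20 → max 20  > 18 ✓
16 2 20 11 → max 20  > 18 ✓
2 20 11 18 → max 20  > 18 ✓
20 11 18 7 → max 20  > 18 ✓
11 18 7 16 → max 18
18 7 16 9 → max 18
7 16 9 16 → max 16
16 9 16 1 → max 16
4 windows satisfy the condition.

4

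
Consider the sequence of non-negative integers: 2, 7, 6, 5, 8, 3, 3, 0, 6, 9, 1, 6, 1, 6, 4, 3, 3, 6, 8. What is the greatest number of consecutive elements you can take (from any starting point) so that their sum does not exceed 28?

→ 2: sum 2, len 1
→ 7: sum 9, len 2
→ 6: sum 15, len 3
→ 5: sum 20, len 4
→ 8: sum 28, len 5
→ 3 (dropped 2, 7): sum 22, len 4
→ 3: sum 25, len 5
→ 0: sum 25, len 6
→ 6 (dropped 6): sum 25, len 6
→ 9 (dropped 5, 8): sum 21, len 5
→ 1: sum 22, len 6
→ 6: sum 28, len 7
→ 1 (dropped 3): sum 26, len 7
→ 6 (dropped 3, 0, 6): sum 23, len 5
→ 4: sum 27, len 6
→ 3 (dropped 9): sum 21, len 6
→ 3: sum 24, len 7
→ 6 (dropped 1, 6): sum 23, len 6
→ 8 (dropped 1, 6): sum 24, len 5
Longest length seen: 7.

7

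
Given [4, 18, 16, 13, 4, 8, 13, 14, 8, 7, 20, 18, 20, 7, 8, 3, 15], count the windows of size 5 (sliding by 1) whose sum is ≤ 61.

(4, 18, 16, 13, 4) → sum 55  ≤ 61 ✓
(18, 16, 13, 4, 8) → sum 59  ≤ 61 ✓
(16, 13, 4, 8, 13) → sum 54  ≤ 61 ✓
(13, 4, 8, 13, 14) → sum 52  ≤ 61 ✓
(4, 8, 13, 14, 8) → sum 47  ≤ 61 ✓
(8, 13, 14, 8, 7) → sum 50  ≤ 61 ✓
(13, 14, 8, 7, 20) → sum 62
(14, 8, 7, 20, 18) → sum 67
(8, 7, 20, 18, 20) → sum 73
(7, 20, 18, 20, 7) → sum 72
(20, 18, 20, 7, 8) → sum 73
(18, 20, 7, 8, 3) → sum 56  ≤ 61 ✓
(20, 7, 8, 3, 15) → sum 53  ≤ 61 ✓
8 windows satisfy the condition.

8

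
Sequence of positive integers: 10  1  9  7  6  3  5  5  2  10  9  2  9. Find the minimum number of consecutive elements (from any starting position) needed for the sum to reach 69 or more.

Extend right; whenever the sum reaches 69, record the length and shrink from the left:
add 10: running sum 10 < 69
add 1: running sum 11 < 69
add 9: running sum 20 < 69
add 7: running sum 27 < 69
add 6: running sum 33 < 69
add 3: running sum 36 < 69
add 5: running sum 41 < 69
add 5: running sum 46 < 69
add 2: running sum 48 < 69
add 10: running sum 58 < 69
add 9: running sum 67 < 69
end 11: [10, 1, 9, 7, 6, 3, 5, 5, 2, 10, 9, 2] sum 69, len 12
end 12: [10, 1, 9, 7, 6, 3, 5, 5, 2, 10, 9, 2, 9] sum 78, len 13
Shortest qualifying length: 12.

12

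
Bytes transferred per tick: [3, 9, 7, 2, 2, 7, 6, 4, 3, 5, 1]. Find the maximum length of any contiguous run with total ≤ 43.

9

Extend to the right; shrink from the left whenever the sum exceeds 43:
[3] sum 3 len 1
[3, 9] sum 12 len 2
[3, 9, 7] sum 19 len 3
[3, 9, 7, 2] sum 21 len 4
[3, 9, 7, 2, 2] sum 23 len 5
[3, 9, 7, 2, 2, 7] sum 30 len 6
[3, 9, 7, 2, 2, 7, 6] sum 36 len 7
[3, 9, 7, 2, 2, 7, 6, 4] sum 40 len 8
[3, 9, 7, 2, 2, 7, 6, 4, 3] sum 43 len 9
[7, 2, 2, 7, 6, 4, 3, 5] sum 36 len 8
[7, 2, 2, 7, 6, 4, 3, 5, 1] sum 37 len 9
Longest length seen: 9.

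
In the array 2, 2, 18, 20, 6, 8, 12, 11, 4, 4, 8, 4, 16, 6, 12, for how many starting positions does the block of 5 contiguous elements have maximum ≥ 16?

7

(2, 2, 18, 20, 6) → max 20  ≥ 16 ✓
(2, 18, 20, 6, 8) → max 20  ≥ 16 ✓
(18, 20, 6, 8, 12) → max 20  ≥ 16 ✓
(20, 6, 8, 12, 11) → max 20  ≥ 16 ✓
(6, 8, 12, 11, 4) → max 12
(8, 12, 11, 4, 4) → max 12
(12, 11, 4, 4, 8) → max 12
(11, 4, 4, 8, 4) → max 11
(4, 4, 8, 4, 16) → max 16  ≥ 16 ✓
(4, 8, 4, 16, 6) → max 16  ≥ 16 ✓
(8, 4, 16, 6, 12) → max 16  ≥ 16 ✓
7 windows satisfy the condition.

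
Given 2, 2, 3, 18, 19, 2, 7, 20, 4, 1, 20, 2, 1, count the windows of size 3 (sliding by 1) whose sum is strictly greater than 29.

3

(2, 2, 3) → sum 7
(2, 3, 18) → sum 23
(3, 18, 19) → sum 40  > 29 ✓
(18, 19, 2) → sum 39  > 29 ✓
(19, 2, 7) → sum 28
(2, 7, 20) → sum 29
(7, 20, 4) → sum 31  > 29 ✓
(20, 4, 1) → sum 25
(4, 1, 20) → sum 25
(1, 20, 2) → sum 23
(20, 2, 1) → sum 23
3 windows satisfy the condition.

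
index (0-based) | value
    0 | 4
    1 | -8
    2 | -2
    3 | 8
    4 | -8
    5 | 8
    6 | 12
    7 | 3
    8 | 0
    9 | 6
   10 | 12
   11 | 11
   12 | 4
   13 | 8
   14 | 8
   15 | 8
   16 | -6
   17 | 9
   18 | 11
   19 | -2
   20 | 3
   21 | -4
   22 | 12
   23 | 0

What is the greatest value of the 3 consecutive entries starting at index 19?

3

Elements at indices 19..21: -2, 3, -4
max(-2, 3, -4) = 3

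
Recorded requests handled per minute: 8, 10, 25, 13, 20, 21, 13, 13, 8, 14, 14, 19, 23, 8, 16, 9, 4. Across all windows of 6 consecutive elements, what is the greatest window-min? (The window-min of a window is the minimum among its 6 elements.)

13

(8, 10, 25, 13, 20, 21) → min 8
(10, 25, 13, 20, 21, 13) → min 10
(25, 13, 20, 21, 13, 13) → min 13
(13, 20, 21, 13, 13, 8) → min 8
(20, 21, 13, 13, 8, 14) → min 8
(21, 13, 13, 8, 14, 14) → min 8
(13, 13, 8, 14, 14, 19) → min 8
(13, 8, 14, 14, 19, 23) → min 8
(8, 14, 14, 19, 23, 8) → min 8
(14, 14, 19, 23, 8, 16) → min 8
(14, 19, 23, 8, 16, 9) → min 8
(19, 23, 8, 16, 9, 4) → min 4
Greatest of these is 13.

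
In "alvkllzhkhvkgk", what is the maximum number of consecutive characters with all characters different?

4

add a: [a] len 1
add l: [a, l] len 2
add v: [a, l, v] len 3
add k: [a, l, v, k] len 4
add l (repeat l, move left end past it): [v, k, l] len 3
add l (repeat l, move left end past it): [l] len 1
add z: [l, z] len 2
add h: [l, z, h] len 3
add k: [l, z, h, k] len 4
add h (repeat h, move left end past it): [k, h] len 2
add v: [k, h, v] len 3
add k (repeat k, move left end past it): [h, v, k] len 3
add g: [h, v, k, g] len 4
add k (repeat k, move left end past it): [g, k] len 2
Longest all-distinct length: 4.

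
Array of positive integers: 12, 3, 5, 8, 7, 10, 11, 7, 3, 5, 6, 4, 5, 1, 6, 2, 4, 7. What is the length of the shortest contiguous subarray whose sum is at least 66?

add 12: running sum 12 < 66
add 3: running sum 15 < 66
add 5: running sum 20 < 66
add 8: running sum 28 < 66
add 7: running sum 35 < 66
add 10: running sum 45 < 66
add 11: running sum 56 < 66
add 7: running sum 63 < 66
end 8: [12, 3, 5, 8, 7, 10, 11, 7, 3] sum 66, len 9
end 9: [12, 3, 5, 8, 7, 10, 11, 7, 3, 5] sum 71, len 10
end 10: [12, 3, 5, 8, 7, 10, 11, 7, 3, 5, 6] sum 77, len 11
end 11: [5, 8, 7, 10, 11, 7, 3, 5, 6, 4] sum 66, len 10
end 12: [8, 7, 10, 11, 7, 3, 5, 6, 4, 5] sum 66, len 10
end 13: [8, 7, 10, 11, 7, 3, 5, 6, 4, 5, 1] sum 67, len 11
end 14: [8, 7, 10, 11, 7, 3, 5, 6, 4, 5, 1, 6] sum 73, len 12
end 15: [7, 10, 11, 7, 3, 5, 6, 4, 5, 1, 6, 2] sum 67, len 12
end 16: [7, 10, 11, 7, 3, 5, 6, 4, 5, 1, 6, 2, 4] sum 71, len 13
end 17: [10, 11, 7, 3, 5, 6, 4, 5, 1, 6, 2, 4, 7] sum 71, len 13
Shortest qualifying length: 9.

9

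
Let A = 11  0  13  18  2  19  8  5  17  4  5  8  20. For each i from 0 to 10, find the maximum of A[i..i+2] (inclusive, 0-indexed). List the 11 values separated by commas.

[11, 0, 13] → max 13
[0, 13, 18] → max 18
[13, 18, 2] → max 18
[18, 2, 19] → max 19
[2, 19, 8] → max 19
[19, 8, 5] → max 19
[8, 5, 17] → max 17
[5, 17, 4] → max 17
[17, 4, 5] → max 17
[4, 5, 8] → max 8
[5, 8, 20] → max 20

13, 18, 18, 19, 19, 19, 17, 17, 17, 8, 20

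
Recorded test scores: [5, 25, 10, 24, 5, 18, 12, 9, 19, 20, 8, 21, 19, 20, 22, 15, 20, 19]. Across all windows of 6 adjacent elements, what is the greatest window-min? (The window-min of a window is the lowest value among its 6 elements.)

15

5 25 10 24 5 18 → min 5
25 10 24 5 18 12 → min 5
10 24 5 18 12 9 → min 5
24 5 18 12 9 19 → min 5
5 18 12 9 19 20 → min 5
18 12 9 19 20 8 → min 8
12 9 19 20 8 21 → min 8
9 19 20 8 21 19 → min 8
19 20 8 21 19 20 → min 8
20 8 21 19 20 22 → min 8
8 21 19 20 22 15 → min 8
21 19 20 22 15 20 → min 15
19 20 22 15 20 19 → min 15
Greatest of these is 15.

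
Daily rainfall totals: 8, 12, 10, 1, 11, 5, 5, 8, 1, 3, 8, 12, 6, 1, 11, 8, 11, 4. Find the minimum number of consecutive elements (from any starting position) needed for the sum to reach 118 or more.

Extend right; whenever the sum reaches 118, record the length and shrink from the left:
add 8: running sum 8 < 118
add 12: running sum 20 < 118
add 10: running sum 30 < 118
add 1: running sum 31 < 118
add 11: running sum 42 < 118
add 5: running sum 47 < 118
add 5: running sum 52 < 118
add 8: running sum 60 < 118
add 1: running sum 61 < 118
add 3: running sum 64 < 118
add 8: running sum 72 < 118
add 12: running sum 84 < 118
add 6: running sum 90 < 118
add 1: running sum 91 < 118
add 11: running sum 102 < 118
add 8: running sum 110 < 118
add 11: shortest ending here [8, 12, 10, 1, 11, 5, 5, 8, 1, 3, 8, 12, 6, 1, 11, 8, 11] sum 121, len 17
add 4: shortest ending here [8, 12, 10, 1, 11, 5, 5, 8, 1, 3, 8, 12, 6, 1, 11, 8, 11, 4] sum 125, len 18
Shortest qualifying length: 17.

17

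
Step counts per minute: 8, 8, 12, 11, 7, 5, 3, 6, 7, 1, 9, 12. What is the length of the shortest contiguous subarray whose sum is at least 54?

7

add 8: running sum 8 < 54
add 8: running sum 16 < 54
add 12: running sum 28 < 54
add 11: running sum 39 < 54
add 7: running sum 46 < 54
add 5: running sum 51 < 54
end 6: [8, 8, 12, 11, 7, 5, 3] sum 54, len 7
end 7: [8, 8, 12, 11, 7, 5, 3, 6] sum 60, len 8
end 8: [8, 12, 11, 7, 5, 3, 6, 7] sum 59, len 8
end 9: [8, 12, 11, 7, 5, 3, 6, 7, 1] sum 60, len 9
end 10: [12, 11, 7, 5, 3, 6, 7, 1, 9] sum 61, len 9
end 11: [11, 7, 5, 3, 6, 7, 1, 9, 12] sum 61, len 9
Shortest qualifying length: 7.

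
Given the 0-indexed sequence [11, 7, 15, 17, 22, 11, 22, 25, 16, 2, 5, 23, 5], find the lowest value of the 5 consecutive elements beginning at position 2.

11

Elements at indices 2..6: 15, 17, 22, 11, 22
min(15, 17, 22, 11, 22) = 11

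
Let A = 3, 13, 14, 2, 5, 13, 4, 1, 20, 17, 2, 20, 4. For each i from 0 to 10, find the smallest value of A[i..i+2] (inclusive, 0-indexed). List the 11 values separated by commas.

[3, 13, 14] → min 3
[13, 14, 2] → min 2
[14, 2, 5] → min 2
[2, 5, 13] → min 2
[5, 13, 4] → min 4
[13, 4, 1] → min 1
[4, 1, 20] → min 1
[1, 20, 17] → min 1
[20, 17, 2] → min 2
[17, 2, 20] → min 2
[2, 20, 4] → min 2

3, 2, 2, 2, 4, 1, 1, 1, 2, 2, 2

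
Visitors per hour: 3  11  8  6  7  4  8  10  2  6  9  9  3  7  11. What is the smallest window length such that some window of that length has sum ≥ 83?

12

Extend right; whenever the sum reaches 83, record the length and shrink from the left:
add 3: running sum 3 < 83
add 11: running sum 14 < 83
add 8: running sum 22 < 83
add 6: running sum 28 < 83
add 7: running sum 35 < 83
add 4: running sum 39 < 83
add 8: running sum 47 < 83
add 10: running sum 57 < 83
add 2: running sum 59 < 83
add 6: running sum 65 < 83
add 9: running sum 74 < 83
add 9: shortest ending here [3, 11, 8, 6, 7, 4, 8, 10, 2, 6, 9, 9] sum 83, len 12
add 3: shortest ending here [11, 8, 6, 7, 4, 8, 10, 2, 6, 9, 9, 3] sum 83, len 12
add 7: shortest ending here [11, 8, 6, 7, 4, 8, 10, 2, 6, 9, 9, 3, 7] sum 90, len 13
add 11: shortest ending here [8, 6, 7, 4, 8, 10, 2, 6, 9, 9, 3, 7, 11] sum 90, len 13
Shortest qualifying length: 12.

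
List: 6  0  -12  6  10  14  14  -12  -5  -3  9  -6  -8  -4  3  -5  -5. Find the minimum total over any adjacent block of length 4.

-15

[6, 0, -12, 6] → sum 0
[0, -12, 6, 10] → sum 4
[-12, 6, 10, 14] → sum 18
[6, 10, 14, 14] → sum 44
[10, 14, 14, -12] → sum 26
[14, 14, -12, -5] → sum 11
[14, -12, -5, -3] → sum -6
[-12, -5, -3, 9] → sum -11
[-5, -3, 9, -6] → sum -5
[-3, 9, -6, -8] → sum -8
[9, -6, -8, -4] → sum -9
[-6, -8, -4, 3] → sum -15
[-8, -4, 3, -5] → sum -14
[-4, 3, -5, -5] → sum -11
Minimum of these is -15.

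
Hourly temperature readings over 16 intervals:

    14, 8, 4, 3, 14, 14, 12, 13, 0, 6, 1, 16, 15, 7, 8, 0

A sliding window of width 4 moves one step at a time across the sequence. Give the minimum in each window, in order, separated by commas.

Sliding a size-4 window across the 16 values:
14 8 4 3 → min 3
8 4 3 14 → min 3
4 3 14 14 → min 3
3 14 14 12 → min 3
14 14 12 13 → min 12
14 12 13 0 → min 0
12 13 0 6 → min 0
13 0 6 1 → min 0
0 6 1 16 → min 0
6 1 16 15 → min 1
1 16 15 7 → min 1
16 15 7 8 → min 7
15 7 8 0 → min 0

3, 3, 3, 3, 12, 0, 0, 0, 0, 1, 1, 7, 0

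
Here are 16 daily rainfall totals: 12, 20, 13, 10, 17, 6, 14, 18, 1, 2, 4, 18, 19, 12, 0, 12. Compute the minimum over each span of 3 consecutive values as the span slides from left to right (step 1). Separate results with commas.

12, 10, 10, 6, 6, 6, 1, 1, 1, 2, 4, 12, 0, 0

(12, 20, 13) → min 12
(20, 13, 10) → min 10
(13, 10, 17) → min 10
(10, 17, 6) → min 6
(17, 6, 14) → min 6
(6, 14, 18) → min 6
(14, 18, 1) → min 1
(18, 1, 2) → min 1
(1, 2, 4) → min 1
(2, 4, 18) → min 2
(4, 18, 19) → min 4
(18, 19, 12) → min 12
(19, 12, 0) → min 0
(12, 0, 12) → min 0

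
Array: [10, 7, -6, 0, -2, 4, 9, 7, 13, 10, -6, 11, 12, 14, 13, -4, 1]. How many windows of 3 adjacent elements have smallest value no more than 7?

[10, 7, -6] → min -6  ≤ 7 ✓
[7, -6, 0] → min -6  ≤ 7 ✓
[-6, 0, -2] → min -6  ≤ 7 ✓
[0, -2, 4] → min -2  ≤ 7 ✓
[-2, 4, 9] → min -2  ≤ 7 ✓
[4, 9, 7] → min 4  ≤ 7 ✓
[9, 7, 13] → min 7  ≤ 7 ✓
[7, 13, 10] → min 7  ≤ 7 ✓
[13, 10, -6] → min -6  ≤ 7 ✓
[10, -6, 11] → min -6  ≤ 7 ✓
[-6, 11, 12] → min -6  ≤ 7 ✓
[11, 12, 14] → min 11
[12, 14, 13] → min 12
[14, 13, -4] → min -4  ≤ 7 ✓
[13, -4, 1] → min -4  ≤ 7 ✓
13 windows satisfy the condition.

13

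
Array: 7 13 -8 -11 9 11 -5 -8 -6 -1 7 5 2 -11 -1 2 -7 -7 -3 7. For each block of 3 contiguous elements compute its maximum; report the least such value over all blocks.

(7, 13, -8) → max 13
(13, -8, -11) → max 13
(-8, -11, 9) → max 9
(-11, 9, 11) → max 11
(9, 11, -5) → max 11
(11, -5, -8) → max 11
(-5, -8, -6) → max -5
(-8, -6, -1) → max -1
(-6, -1, 7) → max 7
(-1, 7, 5) → max 7
(7, 5, 2) → max 7
(5, 2, -11) → max 5
(2, -11, -1) → max 2
(-11, -1, 2) → max 2
(-1, 2, -7) → max 2
(2, -7, -7) → max 2
(-7, -7, -3) → max -3
(-7, -3, 7) → max 7
Least of these is -5.

-5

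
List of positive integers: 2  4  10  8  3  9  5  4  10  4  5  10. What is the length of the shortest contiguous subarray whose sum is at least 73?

12

add 2: running sum 2 < 73
add 4: running sum 6 < 73
add 10: running sum 16 < 73
add 8: running sum 24 < 73
add 3: running sum 27 < 73
add 9: running sum 36 < 73
add 5: running sum 41 < 73
add 4: running sum 45 < 73
add 10: running sum 55 < 73
add 4: running sum 59 < 73
add 5: running sum 64 < 73
add 10: shortest ending here [2, 4, 10, 8, 3, 9, 5, 4, 10, 4, 5, 10] sum 74, len 12
Shortest qualifying length: 12.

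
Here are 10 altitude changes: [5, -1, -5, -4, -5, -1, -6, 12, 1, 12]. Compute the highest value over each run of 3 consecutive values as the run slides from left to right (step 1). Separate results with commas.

5, -1, -4, -1, -1, 12, 12, 12

Sliding a size-3 window across the 10 values:
[5, -1, -5] → max 5
[-1, -5, -4] → max -1
[-5, -4, -5] → max -4
[-4, -5, -1] → max -1
[-5, -1, -6] → max -1
[-1, -6, 12] → max 12
[-6, 12, 1] → max 12
[12, 1, 12] → max 12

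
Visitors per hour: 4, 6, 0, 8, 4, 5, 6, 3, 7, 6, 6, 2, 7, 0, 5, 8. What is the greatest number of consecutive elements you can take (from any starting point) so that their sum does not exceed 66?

[4] sum 4 len 1
[4, 6] sum 10 len 2
[4, 6, 0] sum 10 len 3
[4, 6, 0, 8] sum 18 len 4
[4, 6, 0, 8, 4] sum 22 len 5
[4, 6, 0, 8, 4, 5] sum 27 len 6
[4, 6, 0, 8, 4, 5, 6] sum 33 len 7
[4, 6, 0, 8, 4, 5, 6, 3] sum 36 len 8
[4, 6, 0, 8, 4, 5, 6, 3, 7] sum 43 len 9
[4, 6, 0, 8, 4, 5, 6, 3, 7, 6] sum 49 len 10
[4, 6, 0, 8, 4, 5, 6, 3, 7, 6, 6] sum 55 len 11
[4, 6, 0, 8, 4, 5, 6, 3, 7, 6, 6, 2] sum 57 len 12
[4, 6, 0, 8, 4, 5, 6, 3, 7, 6, 6, 2, 7] sum 64 len 13
[4, 6, 0, 8, 4, 5, 6, 3, 7, 6, 6, 2, 7, 0] sum 64 len 14
[6, 0, 8, 4, 5, 6, 3, 7, 6, 6, 2, 7, 0, 5] sum 65 len 14
[4, 5, 6, 3, 7, 6, 6, 2, 7, 0, 5, 8] sum 59 len 12
Longest length seen: 14.

14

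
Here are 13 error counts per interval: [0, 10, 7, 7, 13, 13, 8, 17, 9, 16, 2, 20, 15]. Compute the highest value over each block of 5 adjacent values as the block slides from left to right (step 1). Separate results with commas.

Sliding a size-5 window across the 13 values:
[0, 10, 7, 7, 13] → max 13
[10, 7, 7, 13, 13] → max 13
[7, 7, 13, 13, 8] → max 13
[7, 13, 13, 8, 17] → max 17
[13, 13, 8, 17, 9] → max 17
[13, 8, 17, 9, 16] → max 17
[8, 17, 9, 16, 2] → max 17
[17, 9, 16, 2, 20] → max 20
[9, 16, 2, 20, 15] → max 20

13, 13, 13, 17, 17, 17, 17, 20, 20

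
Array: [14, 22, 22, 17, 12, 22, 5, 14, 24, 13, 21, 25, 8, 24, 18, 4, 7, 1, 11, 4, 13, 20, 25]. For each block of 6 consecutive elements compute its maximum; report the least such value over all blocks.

13

[14, 22, 22, 17, 12, 22] → max 22
[22, 22, 17, 12, 22, 5] → max 22
[22, 17, 12, 22, 5, 14] → max 22
[17, 12, 22, 5, 14, 24] → max 24
[12, 22, 5, 14, 24, 13] → max 24
[22, 5, 14, 24, 13, 21] → max 24
[5, 14, 24, 13, 21, 25] → max 25
[14, 24, 13, 21, 25, 8] → max 25
[24, 13, 21, 25, 8, 24] → max 25
[13, 21, 25, 8, 24, 18] → max 25
[21, 25, 8, 24, 18, 4] → max 25
[25, 8, 24, 18, 4, 7] → max 25
[8, 24, 18, 4, 7, 1] → max 24
[24, 18, 4, 7, 1, 11] → max 24
[18, 4, 7, 1, 11, 4] → max 18
[4, 7, 1, 11, 4, 13] → max 13
[7, 1, 11, 4, 13, 20] → max 20
[1, 11, 4, 13, 20, 25] → max 25
Least of these is 13.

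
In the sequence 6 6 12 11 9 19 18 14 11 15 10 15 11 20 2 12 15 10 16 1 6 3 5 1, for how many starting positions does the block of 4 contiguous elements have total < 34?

4

(6, 6, 12, 11) → sum 35
(6, 12, 11, 9) → sum 38
(12, 11, 9, 19) → sum 51
(11, 9, 19, 18) → sum 57
(9, 19, 18, 14) → sum 60
(19, 18, 14, 11) → sum 62
(18, 14, 11, 15) → sum 58
(14, 11, 15, 10) → sum 50
(11, 15, 10, 15) → sum 51
(15, 10, 15, 11) → sum 51
(10, 15, 11, 20) → sum 56
(15, 11, 20, 2) → sum 48
(11, 20, 2, 12) → sum 45
(20, 2, 12, 15) → sum 49
(2, 12, 15, 10) → sum 39
(12, 15, 10, 16) → sum 53
(15, 10, 16, 1) → sum 42
(10, 16, 1, 6) → sum 33  < 34 ✓
(16, 1, 6, 3) → sum 26  < 34 ✓
(1, 6, 3, 5) → sum 15  < 34 ✓
(6, 3, 5, 1) → sum 15  < 34 ✓
4 windows satisfy the condition.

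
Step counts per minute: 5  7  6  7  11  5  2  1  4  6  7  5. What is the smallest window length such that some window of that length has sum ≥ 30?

4

Extend right; whenever the sum reaches 30, record the length and shrink from the left:
add 5: running sum 5 < 30
add 7: running sum 12 < 30
add 6: running sum 18 < 30
add 7: running sum 25 < 30
add 11: shortest ending here [7, 6, 7, 11] sum 31, len 4
add 5: shortest ending here [7, 6, 7, 11, 5] sum 36, len 5
add 2: shortest ending here [6, 7, 11, 5, 2] sum 31, len 5
add 1: shortest ending here [6, 7, 11, 5, 2, 1] sum 32, len 6
add 4: shortest ending here [7, 11, 5, 2, 1, 4] sum 30, len 6
add 6: shortest ending here [7, 11, 5, 2, 1, 4, 6] sum 36, len 7
add 7: shortest ending here [11, 5, 2, 1, 4, 6, 7] sum 36, len 7
add 5: shortest ending here [5, 2, 1, 4, 6, 7, 5] sum 30, len 7
Shortest qualifying length: 4.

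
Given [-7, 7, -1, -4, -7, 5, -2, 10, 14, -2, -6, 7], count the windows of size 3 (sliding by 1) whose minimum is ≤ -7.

-7 7 -1 → min -7  ≤ -7 ✓
7 -1 -4 → min -4
-1 -4 -7 → min -7  ≤ -7 ✓
-4 -7 5 → min -7  ≤ -7 ✓
-7 5 -2 → min -7  ≤ -7 ✓
5 -2 10 → min -2
-2 10 14 → min -2
10 14 -2 → min -2
14 -2 -6 → min -6
-2 -6 7 → min -6
4 windows satisfy the condition.

4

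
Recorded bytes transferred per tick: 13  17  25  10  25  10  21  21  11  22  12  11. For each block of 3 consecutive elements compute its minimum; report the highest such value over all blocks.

13

Each size-3 window and its min:
(13, 17, 25) → min 13
(17, 25, 10) → min 10
(25, 10, 25) → min 10
(10, 25, 10) → min 10
(25, 10, 21) → min 10
(10, 21, 21) → min 10
(21, 21, 11) → min 11
(21, 11, 22) → min 11
(11, 22, 12) → min 11
(22, 12, 11) → min 11
Highest of these is 13.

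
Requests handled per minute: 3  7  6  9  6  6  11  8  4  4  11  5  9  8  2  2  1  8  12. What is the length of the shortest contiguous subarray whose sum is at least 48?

7

add 3: running sum 3 < 48
add 7: running sum 10 < 48
add 6: running sum 16 < 48
add 9: running sum 25 < 48
add 6: running sum 31 < 48
add 6: running sum 37 < 48
end 6: [3, 7, 6, 9, 6, 6, 11] sum 48, len 7
end 7: [7, 6, 9, 6, 6, 11, 8] sum 53, len 7
end 8: [6, 9, 6, 6, 11, 8, 4] sum 50, len 7
end 9: [9, 6, 6, 11, 8, 4, 4] sum 48, len 7
end 10: [6, 6, 11, 8, 4, 4, 11] sum 50, len 7
end 11: [6, 11, 8, 4, 4, 11, 5] sum 49, len 7
end 12: [11, 8, 4, 4, 11, 5, 9] sum 52, len 7
end 13: [8, 4, 4, 11, 5, 9, 8] sum 49, len 7
end 14: [8, 4, 4, 11, 5, 9, 8, 2] sum 51, len 8
end 15: [8, 4, 4, 11, 5, 9, 8, 2, 2] sum 53, len 9
end 16: [8, 4, 4, 11, 5, 9, 8, 2, 2, 1] sum 54, len 10
end 17: [4, 11, 5, 9, 8, 2, 2, 1, 8] sum 50, len 9
end 18: [11, 5, 9, 8, 2, 2, 1, 8, 12] sum 58, len 9
Shortest qualifying length: 7.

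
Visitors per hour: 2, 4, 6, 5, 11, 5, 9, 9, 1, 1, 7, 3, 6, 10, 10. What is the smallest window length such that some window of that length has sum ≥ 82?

13

add 2: running sum 2 < 82
add 4: running sum 6 < 82
add 6: running sum 12 < 82
add 5: running sum 17 < 82
add 11: running sum 28 < 82
add 5: running sum 33 < 82
add 9: running sum 42 < 82
add 9: running sum 51 < 82
add 1: running sum 52 < 82
add 1: running sum 53 < 82
add 7: running sum 60 < 82
add 3: running sum 63 < 82
add 6: running sum 69 < 82
add 10: running sum 79 < 82
end 14: [6, 5, 11, 5, 9, 9, 1, 1, 7, 3, 6, 10, 10] sum 83, len 13
Shortest qualifying length: 13.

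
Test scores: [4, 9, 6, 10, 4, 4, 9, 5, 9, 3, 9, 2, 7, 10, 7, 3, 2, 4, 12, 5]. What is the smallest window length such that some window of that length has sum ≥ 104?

add 4: running sum 4 < 104
add 9: running sum 13 < 104
add 6: running sum 19 < 104
add 10: running sum 29 < 104
add 4: running sum 33 < 104
add 4: running sum 37 < 104
add 9: running sum 46 < 104
add 5: running sum 51 < 104
add 9: running sum 60 < 104
add 3: running sum 63 < 104
add 9: running sum 72 < 104
add 2: running sum 74 < 104
add 7: running sum 81 < 104
add 10: running sum 91 < 104
add 7: running sum 98 < 104
add 3: running sum 101 < 104
add 2: running sum 103 < 104
end 17: [4, 9, 6, 10, 4, 4, 9, 5, 9, 3, 9, 2, 7, 10, 7, 3, 2, 4] sum 107, len 18
end 18: [6, 10, 4, 4, 9, 5, 9, 3, 9, 2, 7, 10, 7, 3, 2, 4, 12] sum 106, len 17
end 19: [10, 4, 4, 9, 5, 9, 3, 9, 2, 7, 10, 7, 3, 2, 4, 12, 5] sum 105, len 17
Shortest qualifying length: 17.

17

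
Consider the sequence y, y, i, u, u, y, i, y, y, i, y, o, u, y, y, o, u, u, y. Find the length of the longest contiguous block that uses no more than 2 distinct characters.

[y] 1 distinct, len 1
[y, y] 1 distinct, len 2
[y, y, i] 2 distinct, len 3
[i, u] 2 distinct, len 2
[i, u, u] 2 distinct, len 3
[u, u, y] 2 distinct, len 3
[y, i] 2 distinct, len 2
[y, i, y] 2 distinct, len 3
[y, i, y, y] 2 distinct, len 4
[y, i, y, y, i] 2 distinct, len 5
[y, i, y, y, i, y] 2 distinct, len 6
[y, o] 2 distinct, len 2
[o, u] 2 distinct, len 2
[u, y] 2 distinct, len 2
[u, y, y] 2 distinct, len 3
[y, y, o] 2 distinct, len 3
[o, u] 2 distinct, len 2
[o, u, u] 2 distinct, len 3
[u, u, y] 2 distinct, len 3
Longest length with ≤2 distinct: 6.

6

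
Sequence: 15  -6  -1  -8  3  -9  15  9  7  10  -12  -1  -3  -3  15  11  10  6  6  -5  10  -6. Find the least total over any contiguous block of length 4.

[15, -6, -1, -8] → sum 0
[-6, -1, -8, 3] → sum -12
[-1, -8, 3, -9] → sum -15
[-8, 3, -9, 15] → sum 1
[3, -9, 15, 9] → sum 18
[-9, 15, 9, 7] → sum 22
[15, 9, 7, 10] → sum 41
[9, 7, 10, -12] → sum 14
[7, 10, -12, -1] → sum 4
[10, -12, -1, -3] → sum -6
[-12, -1, -3, -3] → sum -19
[-1, -3, -3, 15] → sum 8
[-3, -3, 15, 11] → sum 20
[-3, 15, 11, 10] → sum 33
[15, 11, 10, 6] → sum 42
[11, 10, 6, 6] → sum 33
[10, 6, 6, -5] → sum 17
[6, 6, -5, 10] → sum 17
[6, -5, 10, -6] → sum 5
Least of these is -19.

-19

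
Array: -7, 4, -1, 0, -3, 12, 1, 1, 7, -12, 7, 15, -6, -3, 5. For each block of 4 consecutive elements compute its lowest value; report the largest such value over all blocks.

(-7, 4, -1, 0) → min -7
(4, -1, 0, -3) → min -3
(-1, 0, -3, 12) → min -3
(0, -3, 12, 1) → min -3
(-3, 12, 1, 1) → min -3
(12, 1, 1, 7) → min 1
(1, 1, 7, -12) → min -12
(1, 7, -12, 7) → min -12
(7, -12, 7, 15) → min -12
(-12, 7, 15, -6) → min -12
(7, 15, -6, -3) → min -6
(15, -6, -3, 5) → min -6
Largest of these is 1.

1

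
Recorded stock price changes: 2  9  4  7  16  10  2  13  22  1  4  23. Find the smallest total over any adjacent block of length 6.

48

Each size-6 window and its sum:
[2, 9, 4, 7, 16, 10] → sum 48
[9, 4, 7, 16, 10, 2] → sum 48
[4, 7, 16, 10, 2, 13] → sum 52
[7, 16, 10, 2, 13, 22] → sum 70
[16, 10, 2, 13, 22, 1] → sum 64
[10, 2, 13, 22, 1, 4] → sum 52
[2, 13, 22, 1, 4, 23] → sum 65
Smallest of these is 48.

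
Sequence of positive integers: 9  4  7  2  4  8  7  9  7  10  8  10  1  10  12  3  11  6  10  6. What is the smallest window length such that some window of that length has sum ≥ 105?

add 9: running sum 9 < 105
add 4: running sum 13 < 105
add 7: running sum 20 < 105
add 2: running sum 22 < 105
add 4: running sum 26 < 105
add 8: running sum 34 < 105
add 7: running sum 41 < 105
add 9: running sum 50 < 105
add 7: running sum 57 < 105
add 10: running sum 67 < 105
add 8: running sum 75 < 105
add 10: running sum 85 < 105
add 1: running sum 86 < 105
add 10: running sum 96 < 105
add 12: shortest ending here [9, 4, 7, 2, 4, 8, 7, 9, 7, 10, 8, 10, 1, 10, 12] sum 108, len 15
add 3: shortest ending here [9, 4, 7, 2, 4, 8, 7, 9, 7, 10, 8, 10, 1, 10, 12, 3] sum 111, len 16
add 11: shortest ending here [7, 2, 4, 8, 7, 9, 7, 10, 8, 10, 1, 10, 12, 3, 11] sum 109, len 15
add 6: shortest ending here [4, 8, 7, 9, 7, 10, 8, 10, 1, 10, 12, 3, 11, 6] sum 106, len 14
add 10: shortest ending here [8, 7, 9, 7, 10, 8, 10, 1, 10, 12, 3, 11, 6, 10] sum 112, len 14
add 6: shortest ending here [7, 9, 7, 10, 8, 10, 1, 10, 12, 3, 11, 6, 10, 6] sum 110, len 14
Shortest qualifying length: 14.

14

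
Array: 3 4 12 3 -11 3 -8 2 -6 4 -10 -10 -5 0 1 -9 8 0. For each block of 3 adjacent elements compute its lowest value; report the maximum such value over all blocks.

(3, 4, 12) → min 3
(4, 12, 3) → min 3
(12, 3, -11) → min -11
(3, -11, 3) → min -11
(-11, 3, -8) → min -11
(3, -8, 2) → min -8
(-8, 2, -6) → min -8
(2, -6, 4) → min -6
(-6, 4, -10) → min -10
(4, -10, -10) → min -10
(-10, -10, -5) → min -10
(-10, -5, 0) → min -10
(-5, 0, 1) → min -5
(0, 1, -9) → min -9
(1, -9, 8) → min -9
(-9, 8, 0) → min -9
Maximum of these is 3.

3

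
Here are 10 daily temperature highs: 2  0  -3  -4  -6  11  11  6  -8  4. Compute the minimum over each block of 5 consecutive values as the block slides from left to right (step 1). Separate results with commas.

-6, -6, -6, -6, -8, -8

Sliding a size-5 window across the 10 values:
(2, 0, -3, -4, -6) → min -6
(0, -3, -4, -6, 11) → min -6
(-3, -4, -6, 11, 11) → min -6
(-4, -6, 11, 11, 6) → min -6
(-6, 11, 11, 6, -8) → min -8
(11, 11, 6, -8, 4) → min -8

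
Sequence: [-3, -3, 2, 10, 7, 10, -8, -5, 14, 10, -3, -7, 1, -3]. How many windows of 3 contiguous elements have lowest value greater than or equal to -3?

-3 -3 2 → min -3  ≥ -3 ✓
-3 2 10 → min -3  ≥ -3 ✓
2 10 7 → min 2  ≥ -3 ✓
10 7 10 → min 7  ≥ -3 ✓
7 10 -8 → min -8
10 -8 -5 → min -8
-8 -5 14 → min -8
-5 14 10 → min -5
14 10 -3 → min -3  ≥ -3 ✓
10 -3 -7 → min -7
-3 -7 1 → min -7
-7 1 -3 → min -7
5 windows satisfy the condition.

5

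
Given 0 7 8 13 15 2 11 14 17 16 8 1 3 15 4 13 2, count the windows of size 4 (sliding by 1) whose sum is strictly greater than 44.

(0, 7, 8, 13) → sum 28
(7, 8, 13, 15) → sum 43
(8, 13, 15, 2) → sum 38
(13, 15, 2, 11) → sum 41
(15, 2, 11, 14) → sum 42
(2, 11, 14, 17) → sum 44
(11, 14, 17, 16) → sum 58  > 44 ✓
(14, 17, 16, 8) → sum 55  > 44 ✓
(17, 16, 8, 1) → sum 42
(16, 8, 1, 3) → sum 28
(8, 1, 3, 15) → sum 27
(1, 3, 15, 4) → sum 23
(3, 15, 4, 13) → sum 35
(15, 4, 13, 2) → sum 34
2 windows satisfy the condition.

2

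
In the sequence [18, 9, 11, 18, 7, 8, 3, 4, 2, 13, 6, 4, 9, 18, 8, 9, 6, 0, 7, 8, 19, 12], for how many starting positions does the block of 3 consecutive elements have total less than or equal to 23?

11

(18, 9, 11) → sum 38
(9, 11, 18) → sum 38
(11, 18, 7) → sum 36
(18, 7, 8) → sum 33
(7, 8, 3) → sum 18  ≤ 23 ✓
(8, 3, 4) → sum 15  ≤ 23 ✓
(3, 4, 2) → sum 9  ≤ 23 ✓
(4, 2, 13) → sum 19  ≤ 23 ✓
(2, 13, 6) → sum 21  ≤ 23 ✓
(13, 6, 4) → sum 23  ≤ 23 ✓
(6, 4, 9) → sum 19  ≤ 23 ✓
(4, 9, 18) → sum 31
(9, 18, 8) → sum 35
(18, 8, 9) → sum 35
(8, 9, 6) → sum 23  ≤ 23 ✓
(9, 6, 0) → sum 15  ≤ 23 ✓
(6, 0, 7) → sum 13  ≤ 23 ✓
(0, 7, 8) → sum 15  ≤ 23 ✓
(7, 8, 19) → sum 34
(8, 19, 12) → sum 39
11 windows satisfy the condition.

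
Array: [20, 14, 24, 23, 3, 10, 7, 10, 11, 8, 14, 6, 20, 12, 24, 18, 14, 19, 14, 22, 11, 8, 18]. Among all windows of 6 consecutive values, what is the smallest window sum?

Each size-6 window and its sum:
20 14 24 23 3 10 → sum 94
14 24 23 3 10 7 → sum 81
24 23 3 10 7 10 → sum 77
23 3 10 7 10 11 → sum 64
3 10 7 10 11 8 → sum 49
10 7 10 11 8 14 → sum 60
7 10 11 8 14 6 → sum 56
10 11 8 14 6 20 → sum 69
11 8 14 6 20 12 → sum 71
8 14 6 20 12 24 → sum 84
14 6 20 12 24 18 → sum 94
6 20 12 24 18 14 → sum 94
20 12 24 18 14 19 → sum 107
12 24 18 14 19 14 → sum 101
24 18 14 19 14 22 → sum 111
18 14 19 14 22 11 → sum 98
14 19 14 22 11 8 → sum 88
19 14 22 11 8 18 → sum 92
Smallest of these is 49.

49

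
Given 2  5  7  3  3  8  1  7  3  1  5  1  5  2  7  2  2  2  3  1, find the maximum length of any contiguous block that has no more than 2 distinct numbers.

5

[2] 1 distinct, len 1
[2, 5] 2 distinct, len 2
[5, 7] 2 distinct, len 2
[7, 3] 2 distinct, len 2
[7, 3, 3] 2 distinct, len 3
[3, 3, 8] 2 distinct, len 3
[8, 1] 2 distinct, len 2
[1, 7] 2 distinct, len 2
[7, 3] 2 distinct, len 2
[3, 1] 2 distinct, len 2
[1, 5] 2 distinct, len 2
[1, 5, 1] 2 distinct, len 3
[1, 5, 1, 5] 2 distinct, len 4
[5, 2] 2 distinct, len 2
[2, 7] 2 distinct, len 2
[2, 7, 2] 2 distinct, len 3
[2, 7, 2, 2] 2 distinct, len 4
[2, 7, 2, 2, 2] 2 distinct, len 5
[2, 2, 2, 3] 2 distinct, len 4
[3, 1] 2 distinct, len 2
Longest length with ≤2 distinct: 5.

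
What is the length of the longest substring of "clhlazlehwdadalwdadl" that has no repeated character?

[c] len 1
[c, l] len 2
[c, l, h] len 3
[h, l] len 2
[h, l, a] len 3
[h, l, a, z] len 4
[a, z, l] len 3
[a, z, l, e] len 4
[a, z, l, e, h] len 5
[a, z, l, e, h, w] len 6
[a, z, l, e, h, w, d] len 7
[z, l, e, h, w, d, a] len 7
[a, d] len 2
[d, a] len 2
[d, a, l] len 3
[d, a, l, w] len 4
[a, l, w, d] len 4
[l, w, d, a] len 4
[a, d] len 2
[a, d, l] len 3
Longest all-distinct length: 7.

7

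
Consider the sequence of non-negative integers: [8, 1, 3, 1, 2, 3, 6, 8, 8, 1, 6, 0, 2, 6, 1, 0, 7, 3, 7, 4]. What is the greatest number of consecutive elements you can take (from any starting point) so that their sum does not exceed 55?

Extend to the right; shrink from the left whenever the sum exceeds 55:
→ 8: sum 8, len 1
→ 1: sum 9, len 2
→ 3: sum 12, len 3
→ 1: sum 13, len 4
→ 2: sum 15, len 5
→ 3: sum 18, len 6
→ 6: sum 24, len 7
→ 8: sum 32, len 8
→ 8: sum 40, len 9
→ 1: sum 41, len 10
→ 6: sum 47, len 11
→ 0: sum 47, len 12
→ 2: sum 49, len 13
→ 6: sum 55, len 14
→ 1 (dropped 8): sum 48, len 14
→ 0: sum 48, len 15
→ 7: sum 55, len 16
→ 3 (dropped 1, 3): sum 54, len 15
→ 7 (dropped 1, 2, 3): sum 55, len 13
→ 4 (dropped 6): sum 53, len 13
Longest length seen: 16.

16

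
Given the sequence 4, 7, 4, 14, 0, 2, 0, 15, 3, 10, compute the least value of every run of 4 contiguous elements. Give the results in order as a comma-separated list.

(4, 7, 4, 14) → min 4
(7, 4, 14, 0) → min 0
(4, 14, 0, 2) → min 0
(14, 0, 2, 0) → min 0
(0, 2, 0, 15) → min 0
(2, 0, 15, 3) → min 0
(0, 15, 3, 10) → min 0

4, 0, 0, 0, 0, 0, 0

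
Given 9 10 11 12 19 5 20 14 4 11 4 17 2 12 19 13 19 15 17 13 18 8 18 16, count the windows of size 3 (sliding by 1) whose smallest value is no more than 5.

9 10 11 → min 9
10 11 12 → min 10
11 12 19 → min 11
12 19 5 → min 5  ≤ 5 ✓
19 5 20 → min 5  ≤ 5 ✓
5 20 14 → min 5  ≤ 5 ✓
20 14 4 → min 4  ≤ 5 ✓
14 4 11 → min 4  ≤ 5 ✓
4 11 4 → min 4  ≤ 5 ✓
11 4 17 → min 4  ≤ 5 ✓
4 17 2 → min 2  ≤ 5 ✓
17 2 12 → min 2  ≤ 5 ✓
2 12 19 → min 2  ≤ 5 ✓
12 19 13 → min 12
19 13 19 → min 13
13 19 15 → min 13
19 15 17 → min 15
15 17 13 → min 13
17 13 18 → min 13
13 18 8 → min 8
18 8 18 → min 8
8 18 16 → min 8
10 windows satisfy the condition.

10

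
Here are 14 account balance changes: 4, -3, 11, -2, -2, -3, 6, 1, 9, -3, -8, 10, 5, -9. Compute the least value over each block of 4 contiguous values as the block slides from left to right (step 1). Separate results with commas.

-3, -3, -3, -3, -3, -3, -3, -8, -8, -8, -9

Sliding a size-4 window across the 14 values:
[4, -3, 11, -2] → min -3
[-3, 11, -2, -2] → min -3
[11, -2, -2, -3] → min -3
[-2, -2, -3, 6] → min -3
[-2, -3, 6, 1] → min -3
[-3, 6, 1, 9] → min -3
[6, 1, 9, -3] → min -3
[1, 9, -3, -8] → min -8
[9, -3, -8, 10] → min -8
[-3, -8, 10, 5] → min -8
[-8, 10, 5, -9] → min -9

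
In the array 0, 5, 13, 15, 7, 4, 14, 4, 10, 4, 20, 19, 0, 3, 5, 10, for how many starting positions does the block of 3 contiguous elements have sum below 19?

0 5 13 → sum 18  < 19 ✓
5 13 15 → sum 33
13 15 7 → sum 35
15 7 4 → sum 26
7 4 14 → sum 25
4 14 4 → sum 22
14 4 10 → sum 28
4 10 4 → sum 18  < 19 ✓
10 4 20 → sum 34
4 20 19 → sum 43
20 19 0 → sum 39
19 0 3 → sum 22
0 3 5 → sum 8  < 19 ✓
3 5 10 → sum 18  < 19 ✓
4 windows satisfy the condition.

4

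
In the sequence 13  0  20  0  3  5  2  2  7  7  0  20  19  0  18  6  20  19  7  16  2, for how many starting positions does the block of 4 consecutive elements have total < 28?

6

13 0 20 0 → sum 33
0 20 0 3 → sum 23  < 28 ✓
20 0 3 5 → sum 28
0 3 5 2 → sum 10  < 28 ✓
3 5 2 2 → sum 12  < 28 ✓
5 2 2 7 → sum 16  < 28 ✓
2 2 7 7 → sum 18  < 28 ✓
2 7 7 0 → sum 16  < 28 ✓
7 7 0 20 → sum 34
7 0 20 19 → sum 46
0 20 19 0 → sum 39
20 19 0 18 → sum 57
19 0 18 6 → sum 43
0 18 6 20 → sum 44
18 6 20 19 → sum 63
6 20 19 7 → sum 52
20 19 7 16 → sum 62
19 7 16 2 → sum 44
6 windows satisfy the condition.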